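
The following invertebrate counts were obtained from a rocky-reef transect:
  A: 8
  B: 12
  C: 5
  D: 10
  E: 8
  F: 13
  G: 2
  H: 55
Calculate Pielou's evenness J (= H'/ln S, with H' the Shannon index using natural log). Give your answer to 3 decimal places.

0.787

Total N = 8+12+5+10+8+13+2+55 = 113, so the proportions are 0.0708, 0.10619, 0.04425, 0.0885, 0.0708, 0.11504, 0.0177, 0.48673 (working shown to 5 dp, full precision carried).
H' = −Σ pᵢ ln pᵢ = −((-0.18747) + (-0.23814) + (-0.13796) + (-0.21458) + (-0.18747) + (-0.24878) + (-0.07140) + (-0.35047)) = 1.63626.
With S = 8 species, ln S = 2.07944, so J = 1.63626/2.07944 = 0.78688, i.e. 0.787 to 3 decimal places.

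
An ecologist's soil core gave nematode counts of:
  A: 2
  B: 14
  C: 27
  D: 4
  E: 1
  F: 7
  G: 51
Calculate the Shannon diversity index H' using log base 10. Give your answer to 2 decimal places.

0.60

Total N = 2+14+27+4+1+7+51 = 106, so the proportions are 0.0189, 0.1321, 0.2547, 0.0377, 0.0094, 0.066, 0.4811 (working shown to 4 dp, full precision carried).
Each pᵢ log₁₀ pᵢ term: 0.0189×(-1.7243)=-0.0325, 0.1321×(-0.8792)=-0.1161, 0.2547×(-0.5939)=-0.1513, 0.0377×(-1.4232)=-0.0537, 0.0094×(-2.0253)=-0.0191, 0.066×(-1.1802)=-0.0779, 0.4811×(-0.3177)=-0.1529.
Sum = -0.6036, so H' = 0.60.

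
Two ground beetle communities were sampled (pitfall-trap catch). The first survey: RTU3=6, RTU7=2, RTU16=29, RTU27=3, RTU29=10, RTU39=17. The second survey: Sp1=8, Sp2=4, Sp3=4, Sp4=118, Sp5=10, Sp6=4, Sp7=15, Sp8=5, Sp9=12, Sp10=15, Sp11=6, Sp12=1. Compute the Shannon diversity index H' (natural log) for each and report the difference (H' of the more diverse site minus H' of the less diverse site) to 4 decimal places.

0.1455

The first survey: N=67, proportions 0.089552, 0.029851, 0.432836, 0.044776, 0.149254, 0.253731, giving H' = 1.454323 (working shown to 6 dp, full precision carried).
The second survey: N=202, proportions 0.039604, 0.019802, 0.019802, 0.584158, 0.049505, 0.019802, 0.074257, 0.024752, 0.059406, 0.074257, 0.029703, 0.00495, giving H' = 1.599872.
Difference = |1.454323 − 1.599872| = 0.145549, i.e. 0.1455 to 4 decimal places.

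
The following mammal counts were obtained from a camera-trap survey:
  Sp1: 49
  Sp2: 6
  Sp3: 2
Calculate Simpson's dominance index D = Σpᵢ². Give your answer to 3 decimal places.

0.751

Total N = 49+6+2 = 57, so the proportions are 0.85965, 0.10526, 0.03509 (working shown to 5 dp, full precision carried).
D = 0.85965² + 0.10526² + 0.03509² = 0.73900 + 0.01108 + 0.00123 = 0.75131.
To 3 decimal places, D = 0.751.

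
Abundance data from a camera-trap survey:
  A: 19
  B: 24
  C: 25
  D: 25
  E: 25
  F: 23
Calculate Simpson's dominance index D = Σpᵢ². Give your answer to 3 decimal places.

0.168

Total N = 19+24+25+25+25+23 = 141, so the proportions are 0.13475, 0.17021, 0.1773, 0.1773, 0.1773, 0.16312 (working shown to 5 dp, full precision carried).
D = 0.13475² + 0.17021² + 0.1773² + 0.1773² + 0.1773² + 0.16312² = 0.01816 + 0.02897 + 0.03144 + 0.03144 + 0.03144 + 0.02661 = 0.16805.
To 3 decimal places, D = 0.168.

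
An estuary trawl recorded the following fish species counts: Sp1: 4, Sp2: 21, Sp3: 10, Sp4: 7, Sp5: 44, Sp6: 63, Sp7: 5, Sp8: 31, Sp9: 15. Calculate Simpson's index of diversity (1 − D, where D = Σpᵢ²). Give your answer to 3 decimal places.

0.807

Total N = 4+21+10+7+44+63+5+31+15 = 200, so the proportions are 0.02, 0.105, 0.05, 0.035, 0.22, 0.315, 0.025, 0.155, 0.075 (working shown to 5 dp, full precision carried).
D = 0.02² + 0.105² + 0.05² + 0.035² + 0.22² + 0.315² + 0.025² + 0.155² + 0.075² = 0.00040 + 0.01102 + 0.00250 + 0.00123 + 0.04840 + 0.09923 + 0.00063 + 0.02403 + 0.00562 = 0.19305.
So 1 − D = 0.80695, i.e. 0.807 to 3 decimal places.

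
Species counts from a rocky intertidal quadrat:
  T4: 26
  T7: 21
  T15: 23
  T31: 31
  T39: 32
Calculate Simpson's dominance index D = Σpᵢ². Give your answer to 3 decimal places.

0.205

Total N = 26+21+23+31+32 = 133, so the proportions are 0.19549, 0.15789, 0.17293, 0.23308, 0.2406 (working shown to 5 dp, full precision carried).
D = 0.19549² + 0.15789² + 0.17293² + 0.23308² + 0.2406² = 0.03822 + 0.02493 + 0.02991 + 0.05433 + 0.05789 = 0.20527.
To 3 decimal places, D = 0.205.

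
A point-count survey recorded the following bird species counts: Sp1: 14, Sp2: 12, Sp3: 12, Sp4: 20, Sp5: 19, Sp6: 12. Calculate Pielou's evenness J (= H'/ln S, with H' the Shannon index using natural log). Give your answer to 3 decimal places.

0.986

Total N = 14+12+12+20+19+12 = 89, so the proportions are 0.1573, 0.13483, 0.13483, 0.22472, 0.21348, 0.13483 (working shown to 5 dp, full precision carried).
H' = −Σ pᵢ ln pᵢ = −((-0.29095) + (-0.27017) + (-0.27017) + (-0.33548) + (-0.32966) + (-0.27017)) = 1.76659.
With S = 6 species, ln S = 1.79176, so J = 1.76659/1.79176 = 0.98595, i.e. 0.986 to 3 decimal places.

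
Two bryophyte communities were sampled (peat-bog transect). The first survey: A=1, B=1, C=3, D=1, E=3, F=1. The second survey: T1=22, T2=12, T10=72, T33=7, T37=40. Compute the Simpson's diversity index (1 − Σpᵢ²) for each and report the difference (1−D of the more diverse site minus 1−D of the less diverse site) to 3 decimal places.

The first survey: N=10, proportions 0.1, 0.1, 0.3, 0.1, 0.3, 0.1, giving 1−D = 0.78000 (working shown to 5 dp, full precision carried).
The second survey: N=153, proportions 0.14379, 0.07843, 0.47059, 0.04575, 0.26144, giving 1−D = 0.68128.
Difference = |0.78000 − 0.68128| = 0.09872, i.e. 0.099 to 3 decimal places.

0.099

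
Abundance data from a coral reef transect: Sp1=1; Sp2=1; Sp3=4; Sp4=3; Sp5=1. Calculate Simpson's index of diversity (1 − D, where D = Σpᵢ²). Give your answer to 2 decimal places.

Total N = 1+1+4+3+1 = 10, so the proportions are 0.1, 0.1, 0.4, 0.3, 0.1 (working shown to 4 dp, full precision carried).
D = 0.1² + 0.1² + 0.4² + 0.3² + 0.1² = 0.0100 + 0.0100 + 0.1600 + 0.0900 + 0.0100 = 0.2800.
So 1 − D = 0.7200, i.e. 0.72 to 2 decimal places.

0.72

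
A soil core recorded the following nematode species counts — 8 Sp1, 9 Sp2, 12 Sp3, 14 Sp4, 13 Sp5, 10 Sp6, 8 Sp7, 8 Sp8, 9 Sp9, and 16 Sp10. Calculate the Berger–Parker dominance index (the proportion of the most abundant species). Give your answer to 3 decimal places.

Total N = 8+9+12+14+13+10+8+8+9+16 = 107, so the proportions are 0.07477, 0.08411, 0.11215, 0.13084, 0.1215, 0.09346, 0.07477, 0.07477, 0.08411, 0.14953 (working shown to 5 dp, full precision carried).
The largest proportion is 0.14953, i.e. d = 0.150 to 3 decimal places.

0.150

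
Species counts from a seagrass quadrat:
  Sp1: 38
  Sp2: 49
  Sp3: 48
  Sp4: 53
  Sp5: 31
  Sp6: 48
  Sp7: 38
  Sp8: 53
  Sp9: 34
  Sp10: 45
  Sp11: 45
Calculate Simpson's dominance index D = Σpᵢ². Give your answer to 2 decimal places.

Total N = 38+49+48+53+31+48+38+53+34+45+45 = 482, so the proportions are 0.0788, 0.1017, 0.0996, 0.11, 0.0643, 0.0996, 0.0788, 0.11, 0.0705, 0.0934, 0.0934 (working shown to 4 dp, full precision carried).
D = 0.0788² + 0.1017² + 0.0996² + 0.11² + 0.0643² + 0.0996² + 0.0788² + 0.11² + 0.0705² + 0.0934² + 0.0934² = 0.0062 + 0.0103 + 0.0099 + 0.0121 + 0.0041 + 0.0099 + 0.0062 + 0.0121 + 0.0050 + 0.0087 + 0.0087 = 0.0933.
To 2 decimal places, D = 0.09.

0.09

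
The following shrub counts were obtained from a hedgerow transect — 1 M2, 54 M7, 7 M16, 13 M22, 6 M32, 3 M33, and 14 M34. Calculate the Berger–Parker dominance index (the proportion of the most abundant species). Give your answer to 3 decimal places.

Total N = 1+54+7+13+6+3+14 = 98, so the proportions are 0.0102, 0.55102, 0.07143, 0.13265, 0.06122, 0.03061, 0.14286 (working shown to 5 dp, full precision carried).
The largest proportion is 0.55102, i.e. d = 0.551 to 3 decimal places.

0.551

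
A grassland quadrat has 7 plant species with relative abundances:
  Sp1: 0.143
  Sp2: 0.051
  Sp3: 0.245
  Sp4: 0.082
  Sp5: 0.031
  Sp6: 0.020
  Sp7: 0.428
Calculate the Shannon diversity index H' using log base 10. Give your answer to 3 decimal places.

0.664

Each pᵢ log₁₀ pᵢ term (working shown to 5 dp, full precision carried): 0.143×(-0.84466)=-0.12079, 0.051×(-1.29243)=-0.06591, 0.245×(-0.61083)=-0.14965, 0.082×(-1.08619)=-0.08907, 0.031×(-1.50864)=-0.04677, 0.02×(-1.69897)=-0.03398, 0.428×(-0.36856)=-0.15774.
Sum = -0.66391, so H' = 0.664.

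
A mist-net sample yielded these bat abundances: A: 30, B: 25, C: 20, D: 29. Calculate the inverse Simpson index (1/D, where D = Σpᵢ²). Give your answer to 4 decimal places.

3.9103

Total N = 30+25+20+29 = 104, so the proportions are 0.28846154, 0.24038462, 0.19230769, 0.27884615 (working shown to 8 dp, full precision carried).
D = 0.28846154² + 0.24038462² + 0.19230769² + 0.27884615² = 0.08321006 + 0.05778476 + 0.03698225 + 0.07775518 = 0.25573225.
So 1/D = 3.910340, i.e. 3.9103 to 4 decimal places.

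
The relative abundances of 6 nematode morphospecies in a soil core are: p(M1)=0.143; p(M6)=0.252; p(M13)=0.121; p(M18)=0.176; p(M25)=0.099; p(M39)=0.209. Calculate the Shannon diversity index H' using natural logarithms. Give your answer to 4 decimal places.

Each pᵢ ln pᵢ term (working shown to 6 dp, full precision carried): 0.143×(-1.944911)=-0.278122, 0.252×(-1.378326)=-0.347338, 0.121×(-2.111965)=-0.255548, 0.176×(-1.737271)=-0.305760, 0.099×(-2.312635)=-0.228951, 0.209×(-1.565421)=-0.327173.
Sum = -1.742892, so H' = 1.7429.

1.7429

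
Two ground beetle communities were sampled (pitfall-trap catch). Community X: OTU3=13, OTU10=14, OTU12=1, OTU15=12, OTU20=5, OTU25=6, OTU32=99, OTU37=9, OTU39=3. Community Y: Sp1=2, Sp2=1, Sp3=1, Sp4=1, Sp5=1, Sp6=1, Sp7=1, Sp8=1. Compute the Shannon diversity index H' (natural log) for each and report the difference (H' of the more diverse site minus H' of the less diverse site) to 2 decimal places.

Community X: N=162, proportions 0.0802, 0.0864, 0.0062, 0.0741, 0.0309, 0.037, 0.6111, 0.0556, 0.0185, giving H' = 1.4031 (working shown to 4 dp, full precision carried).
Community Y: N=9, proportions 0.2222, 0.1111, 0.1111, 0.1111, 0.1111, 0.1111, 0.1111, 0.1111, giving H' = 2.0432.
Difference = |1.4031 − 2.0432| = 0.6401, i.e. 0.64 to 2 decimal places.

0.64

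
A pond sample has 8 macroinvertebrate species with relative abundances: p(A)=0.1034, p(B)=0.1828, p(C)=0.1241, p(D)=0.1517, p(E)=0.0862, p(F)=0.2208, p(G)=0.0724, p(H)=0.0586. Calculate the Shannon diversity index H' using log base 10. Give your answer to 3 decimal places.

Each pᵢ log₁₀ pᵢ term (working shown to 5 dp, full precision carried): 0.1034×(-0.98548)=-0.10190, 0.1828×(-0.73802)=-0.13491, 0.1241×(-0.90623)=-0.11246, 0.1517×(-0.81901)=-0.12424, 0.0862×(-1.06449)=-0.09176, 0.2208×(-0.65600)=-0.14485, 0.0724×(-1.14026)=-0.08255, 0.0586×(-1.23210)=-0.07220.
Sum = -0.86488, so H' = 0.865.

0.865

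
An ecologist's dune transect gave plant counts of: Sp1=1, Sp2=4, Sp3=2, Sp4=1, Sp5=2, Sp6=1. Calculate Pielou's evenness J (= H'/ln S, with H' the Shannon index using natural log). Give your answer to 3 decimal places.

0.916

Total N = 1+4+2+1+2+1 = 11, so the proportions are 0.09091, 0.36364, 0.18182, 0.09091, 0.18182, 0.09091 (working shown to 5 dp, full precision carried).
H' = −Σ pᵢ ln pᵢ = −((-0.21799) + (-0.36785) + (-0.30995) + (-0.21799) + (-0.30995) + (-0.21799)) = 1.64173.
With S = 6 species, ln S = 1.79176, so J = 1.64173/1.79176 = 0.91627, i.e. 0.916 to 3 decimal places.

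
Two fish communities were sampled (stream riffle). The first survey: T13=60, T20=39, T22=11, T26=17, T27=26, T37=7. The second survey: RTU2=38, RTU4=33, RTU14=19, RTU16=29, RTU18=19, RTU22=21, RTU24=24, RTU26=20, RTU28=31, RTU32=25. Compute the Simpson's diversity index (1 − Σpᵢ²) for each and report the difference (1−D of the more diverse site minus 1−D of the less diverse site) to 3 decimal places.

The first survey: N=160, proportions 0.375, 0.24375, 0.06875, 0.10625, 0.1625, 0.04375, giving 1−D = 0.75562 (working shown to 5 dp, full precision carried).
The second survey: N=259, proportions 0.14672, 0.12741, 0.07336, 0.11197, 0.07336, 0.08108, 0.09266, 0.07722, 0.11969, 0.09653, giving 1−D = 0.89417.
Difference = |0.75562 − 0.89417| = 0.13855, i.e. 0.139 to 3 decimal places.

0.139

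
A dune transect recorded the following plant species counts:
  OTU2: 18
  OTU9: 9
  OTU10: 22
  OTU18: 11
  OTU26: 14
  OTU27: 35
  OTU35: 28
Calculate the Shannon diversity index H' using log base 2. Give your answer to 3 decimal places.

Total N = 18+9+22+11+14+35+28 = 137, so the proportions are 0.13139, 0.06569, 0.16058, 0.08029, 0.10219, 0.25547, 0.20438 (working shown to 5 dp, full precision carried).
Each pᵢ log₂ pᵢ term: 0.13139×(-2.92811)=-0.38471, 0.06569×(-3.92811)=-0.25805, 0.16058×(-2.63860)=-0.42372, 0.08029×(-3.63860)=-0.29215, 0.10219×(-3.29068)=-0.33627, 0.25547×(-1.96875)=-0.50297, 0.20438×(-2.29068)=-0.46817.
Sum = -2.66604, so H' = 2.666.

2.666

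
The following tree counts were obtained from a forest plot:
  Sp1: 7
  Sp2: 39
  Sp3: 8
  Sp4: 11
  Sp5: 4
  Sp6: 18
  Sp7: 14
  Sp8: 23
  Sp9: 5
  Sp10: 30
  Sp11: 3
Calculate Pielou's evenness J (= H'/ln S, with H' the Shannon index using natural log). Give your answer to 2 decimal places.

0.89

Total N = 7+39+8+11+4+18+14+23+5+30+3 = 162, so the proportions are 0.0432, 0.2407, 0.0494, 0.0679, 0.0247, 0.1111, 0.0864, 0.142, 0.0309, 0.1852, 0.0185 (working shown to 4 dp, full precision carried).
H' = −Σ pᵢ ln pᵢ = −((-0.1358) + (-0.3428) + (-0.1486) + (-0.1826) + (-0.0914) + (-0.2441) + (-0.2116) + (-0.2772) + (-0.1074) + (-0.3123) + (-0.0739)) = 2.1276.
With S = 11 species, ln S = 2.3979, so J = 2.1276/2.3979 = 0.8873, i.e. 0.89 to 2 decimal places.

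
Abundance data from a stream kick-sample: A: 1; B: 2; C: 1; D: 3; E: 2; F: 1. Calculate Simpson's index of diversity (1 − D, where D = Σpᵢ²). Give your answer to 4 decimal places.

0.8000

Total N = 1+2+1+3+2+1 = 10, so the proportions are 0.1, 0.2, 0.1, 0.3, 0.2, 0.1 (working shown to 6 dp, full precision carried).
D = 0.1² + 0.2² + 0.1² + 0.3² + 0.2² + 0.1² = 0.010000 + 0.040000 + 0.010000 + 0.090000 + 0.040000 + 0.010000 = 0.200000.
So 1 − D = 0.800000, i.e. 0.8000 to 4 decimal places.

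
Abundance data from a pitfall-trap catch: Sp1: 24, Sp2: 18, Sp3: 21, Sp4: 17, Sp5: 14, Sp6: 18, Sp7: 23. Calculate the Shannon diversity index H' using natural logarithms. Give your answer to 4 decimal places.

1.9313

Total N = 24+18+21+17+14+18+23 = 135, so the proportions are 0.177778, 0.133333, 0.155556, 0.125926, 0.103704, 0.133333, 0.17037 (working shown to 6 dp, full precision carried).
Each pᵢ ln pᵢ term: 0.177778×(-1.727221)=-0.307062, 0.133333×(-2.014903)=-0.268654, 0.155556×(-1.860752)=-0.289450, 0.125926×(-2.072061)=-0.260926, 0.103704×(-2.266217)=-0.235015, 0.133333×(-2.014903)=-0.268654, 0.17037×(-1.769781)=-0.301518.
Sum = -1.931279, so H' = 1.9313.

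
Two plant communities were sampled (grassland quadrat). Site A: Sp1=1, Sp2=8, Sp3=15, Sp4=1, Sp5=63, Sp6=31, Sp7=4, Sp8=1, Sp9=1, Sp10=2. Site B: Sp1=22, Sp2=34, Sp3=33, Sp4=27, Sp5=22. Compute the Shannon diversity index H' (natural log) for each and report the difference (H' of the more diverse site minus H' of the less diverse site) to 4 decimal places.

0.1466

Site A: N=127, proportions 0.007874, 0.0629921, 0.1181102, 0.007874, 0.496063, 0.2440945, 0.0314961, 0.007874, 0.007874, 0.015748, giving H' = 1.4452985 (working shown to 7 dp, full precision carried).
Site B: N=138, proportions 0.1594203, 0.2463768, 0.2391304, 0.1956522, 0.1594203, giving H' = 1.5919314.
Difference = |1.4452985 − 1.5919314| = 0.1466329, i.e. 0.1466 to 4 decimal places.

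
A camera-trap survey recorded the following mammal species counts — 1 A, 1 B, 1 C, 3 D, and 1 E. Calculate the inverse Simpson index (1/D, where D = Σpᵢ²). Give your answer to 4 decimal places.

Total N = 1+1+1+3+1 = 7, so the proportions are 0.14285714, 0.14285714, 0.14285714, 0.42857143, 0.14285714 (working shown to 8 dp, full precision carried).
D = 0.14285714² + 0.14285714² + 0.14285714² + 0.42857143² + 0.14285714² = 0.02040816 + 0.02040816 + 0.02040816 + 0.18367347 + 0.02040816 = 0.26530612.
So 1/D = 3.769231, i.e. 3.7692 to 4 decimal places.

3.7692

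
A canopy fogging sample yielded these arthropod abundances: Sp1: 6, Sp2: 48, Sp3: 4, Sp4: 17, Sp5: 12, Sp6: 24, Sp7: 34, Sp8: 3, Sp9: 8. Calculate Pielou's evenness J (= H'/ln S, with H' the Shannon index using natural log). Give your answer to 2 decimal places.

Total N = 6+48+4+17+12+24+34+3+8 = 156, so the proportions are 0.0385, 0.3077, 0.0256, 0.109, 0.0769, 0.1538, 0.2179, 0.0192, 0.0513 (working shown to 4 dp, full precision carried).
H' = −Σ pᵢ ln pᵢ = −((-0.1253) + (-0.3627) + (-0.0939) + (-0.2416) + (-0.1973) + (-0.2880) + (-0.3320) + (-0.0760) + (-0.1523)) = 1.8691.
With S = 9 species, ln S = 2.1972, so J = 1.8691/2.1972 = 0.8507, i.e. 0.85 to 2 decimal places.

0.85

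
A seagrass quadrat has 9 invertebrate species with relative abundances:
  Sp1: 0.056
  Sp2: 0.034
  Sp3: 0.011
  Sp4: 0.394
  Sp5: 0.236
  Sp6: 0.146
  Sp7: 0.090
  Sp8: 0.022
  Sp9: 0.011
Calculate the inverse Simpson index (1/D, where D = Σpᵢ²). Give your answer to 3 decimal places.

D = 0.056² + 0.034² + 0.011² + 0.394² + 0.236² + 0.146² + 0.09² + 0.022² + 0.011² = 0.0031360 + 0.0011560 + 0.0001210 + 0.1552360 + 0.0556960 + 0.0213160 + 0.0081000 + 0.0004840 + 0.0001210 = 0.2453660 (working shown to 7 dp, full precision carried).
So 1/D = 4.07554, i.e. 4.076 to 3 decimal places.

4.076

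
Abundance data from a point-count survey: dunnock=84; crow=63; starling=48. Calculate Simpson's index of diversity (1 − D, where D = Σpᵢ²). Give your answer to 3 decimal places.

0.649

Total N = 84+63+48 = 195, so the proportions are 0.43077, 0.32308, 0.24615 (working shown to 5 dp, full precision carried).
D = 0.43077² + 0.32308² + 0.24615² = 0.18556 + 0.10438 + 0.06059 = 0.35053.
So 1 − D = 0.64947, i.e. 0.649 to 3 decimal places.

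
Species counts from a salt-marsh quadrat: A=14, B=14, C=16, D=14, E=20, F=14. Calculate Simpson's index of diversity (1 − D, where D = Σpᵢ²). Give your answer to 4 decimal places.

0.8299

Total N = 14+14+16+14+20+14 = 92, so the proportions are 0.152174, 0.152174, 0.173913, 0.152174, 0.217391, 0.152174 (working shown to 6 dp, full precision carried).
D = 0.152174² + 0.152174² + 0.173913² + 0.152174² + 0.217391² + 0.152174² = 0.023157 + 0.023157 + 0.030246 + 0.023157 + 0.047259 + 0.023157 = 0.170132.
So 1 − D = 0.829868, i.e. 0.8299 to 4 decimal places.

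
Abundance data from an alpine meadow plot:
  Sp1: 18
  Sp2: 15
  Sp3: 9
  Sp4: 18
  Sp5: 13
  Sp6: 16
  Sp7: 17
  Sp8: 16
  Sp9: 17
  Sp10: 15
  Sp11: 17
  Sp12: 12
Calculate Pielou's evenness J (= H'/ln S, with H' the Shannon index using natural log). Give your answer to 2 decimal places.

0.99

Total N = 18+15+9+18+13+16+17+16+17+15+17+12 = 183, so the proportions are 0.0984, 0.082, 0.0492, 0.0984, 0.071, 0.0874, 0.0929, 0.0874, 0.0929, 0.082, 0.0929, 0.0656 (working shown to 4 dp, full precision carried).
H' = −Σ pᵢ ln pᵢ = −((-0.2281) + (-0.2050) + (-0.1481) + (-0.2281) + (-0.1879) + (-0.2131) + (-0.2207) + (-0.2131) + (-0.2207) + (-0.2050) + (-0.2207) + (-0.1787)) = 2.4693.
With S = 12 species, ln S = 2.4849, so J = 2.4693/2.4849 = 0.9937, i.e. 0.99 to 2 decimal places.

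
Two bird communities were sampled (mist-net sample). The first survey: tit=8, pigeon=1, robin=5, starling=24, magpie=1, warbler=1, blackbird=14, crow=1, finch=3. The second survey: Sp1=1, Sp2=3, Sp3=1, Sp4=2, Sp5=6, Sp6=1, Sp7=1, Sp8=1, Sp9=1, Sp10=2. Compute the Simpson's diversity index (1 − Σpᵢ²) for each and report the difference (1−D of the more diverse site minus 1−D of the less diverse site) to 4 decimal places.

The first survey: N=58, proportions 0.137931, 0.017241, 0.086207, 0.413793, 0.017241, 0.017241, 0.241379, 0.017241, 0.051724, giving 1−D = 0.740190 (working shown to 6 dp, full precision carried).
The second survey: N=19, proportions 0.052632, 0.157895, 0.052632, 0.105263, 0.315789, 0.052632, 0.052632, 0.052632, 0.052632, 0.105263, giving 1−D = 0.836565.
Difference = |0.740190 − 0.836565| = 0.096375, i.e. 0.0964 to 4 decimal places.

0.0964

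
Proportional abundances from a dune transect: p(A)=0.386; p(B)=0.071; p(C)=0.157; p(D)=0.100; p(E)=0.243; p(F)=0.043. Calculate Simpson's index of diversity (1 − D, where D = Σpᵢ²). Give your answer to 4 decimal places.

D = 0.386² + 0.071² + 0.157² + 0.1² + 0.243² + 0.043² = 0.148996 + 0.005041 + 0.024649 + 0.010000 + 0.059049 + 0.001849 = 0.249584 (working shown to 6 dp, full precision carried).
So 1 − D = 0.750416, i.e. 0.7504 to 4 decimal places.

0.7504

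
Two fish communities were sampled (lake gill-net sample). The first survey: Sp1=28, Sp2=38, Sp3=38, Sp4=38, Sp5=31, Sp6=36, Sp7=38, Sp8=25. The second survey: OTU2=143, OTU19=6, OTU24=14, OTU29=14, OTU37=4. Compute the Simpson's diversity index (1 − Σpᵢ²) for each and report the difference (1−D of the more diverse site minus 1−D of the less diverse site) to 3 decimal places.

The first survey: N=272, proportions 0.10294, 0.13971, 0.13971, 0.13971, 0.11397, 0.13235, 0.13971, 0.09191, giving 1−D = 0.87238 (working shown to 5 dp, full precision carried).
The second survey: N=181, proportions 0.79006, 0.03315, 0.07735, 0.07735, 0.0221, giving 1−D = 0.36226.
Difference = |0.87238 − 0.36226| = 0.51012, i.e. 0.510 to 3 decimal places.

0.510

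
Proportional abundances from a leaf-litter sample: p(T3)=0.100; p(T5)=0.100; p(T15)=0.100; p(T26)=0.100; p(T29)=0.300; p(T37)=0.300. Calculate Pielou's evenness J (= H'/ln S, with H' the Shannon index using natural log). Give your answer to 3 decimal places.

0.917

H' = −Σ pᵢ ln pᵢ = −((-0.23026) + (-0.23026) + (-0.23026) + (-0.23026) + (-0.36119) + (-0.36119)) = 1.64342 (working shown to 5 dp, full precision carried).
With S = 6 species, ln S = 1.79176, so J = 1.64342/1.79176 = 0.91721, i.e. 0.917 to 3 decimal places.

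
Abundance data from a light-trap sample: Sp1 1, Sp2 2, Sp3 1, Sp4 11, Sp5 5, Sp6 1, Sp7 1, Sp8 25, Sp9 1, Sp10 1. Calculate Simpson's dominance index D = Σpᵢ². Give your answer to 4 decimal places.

0.3253

Total N = 1+2+1+11+5+1+1+25+1+1 = 49, so the proportions are 0.020408, 0.040816, 0.020408, 0.22449, 0.102041, 0.020408, 0.020408, 0.510204, 0.020408, 0.020408 (working shown to 6 dp, full precision carried).
D = 0.020408² + 0.040816² + 0.020408² + 0.22449² + 0.102041² + 0.020408² + 0.020408² + 0.510204² + 0.020408² + 0.020408² = 0.000416 + 0.001666 + 0.000416 + 0.050396 + 0.010412 + 0.000416 + 0.000416 + 0.260308 + 0.000416 + 0.000416 = 0.325281.
To 4 decimal places, D = 0.3253.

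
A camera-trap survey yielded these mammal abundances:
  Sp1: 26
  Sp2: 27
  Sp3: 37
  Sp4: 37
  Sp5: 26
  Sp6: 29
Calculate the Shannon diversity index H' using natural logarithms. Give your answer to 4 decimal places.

Total N = 26+27+37+37+26+29 = 182, so the proportions are 0.142857, 0.148352, 0.203297, 0.203297, 0.142857, 0.159341 (working shown to 6 dp, full precision carried).
Each pᵢ ln pᵢ term: 0.142857×(-1.945910)=-0.277987, 0.148352×(-1.908170)=-0.283080, 0.203297×(-1.593089)=-0.323870, 0.203297×(-1.593089)=-0.323870, 0.142857×(-1.945910)=-0.277987, 0.159341×(-1.836711)=-0.292663.
Sum = -1.779457, so H' = 1.7795.

1.7795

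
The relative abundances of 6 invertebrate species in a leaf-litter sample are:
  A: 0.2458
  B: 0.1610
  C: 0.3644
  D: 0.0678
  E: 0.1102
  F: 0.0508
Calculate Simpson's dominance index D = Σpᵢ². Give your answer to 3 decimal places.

D = 0.2458² + 0.161² + 0.3644² + 0.0678² + 0.1102² + 0.0508² = 0.06042 + 0.02592 + 0.13279 + 0.00460 + 0.01214 + 0.00258 = 0.23845 (working shown to 5 dp, full precision carried).
To 3 decimal places, D = 0.238.

0.238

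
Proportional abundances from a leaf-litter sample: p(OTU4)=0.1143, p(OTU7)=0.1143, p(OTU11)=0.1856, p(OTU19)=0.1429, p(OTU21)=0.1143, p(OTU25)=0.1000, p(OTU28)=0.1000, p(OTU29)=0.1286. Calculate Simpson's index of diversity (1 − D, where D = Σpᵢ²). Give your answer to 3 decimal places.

0.869

D = 0.1143² + 0.1143² + 0.1856² + 0.1429² + 0.1143² + 0.1² + 0.1² + 0.1286² = 0.01306 + 0.01306 + 0.03445 + 0.02042 + 0.01306 + 0.01000 + 0.01000 + 0.01654 = 0.13060 (working shown to 5 dp, full precision carried).
So 1 − D = 0.86940, i.e. 0.869 to 3 decimal places.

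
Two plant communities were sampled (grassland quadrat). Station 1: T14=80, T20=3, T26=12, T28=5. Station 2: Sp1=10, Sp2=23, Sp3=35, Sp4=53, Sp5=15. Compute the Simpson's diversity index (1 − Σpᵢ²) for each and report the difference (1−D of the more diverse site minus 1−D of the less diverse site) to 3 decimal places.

Station 1: N=100, proportions 0.8, 0.03, 0.12, 0.05, giving 1−D = 0.34220 (working shown to 5 dp, full precision carried).
Station 2: N=136, proportions 0.07353, 0.16912, 0.25735, 0.38971, 0.11029, giving 1−D = 0.73573.
Difference = |0.34220 − 0.73573| = 0.39353, i.e. 0.394 to 3 decimal places.

0.394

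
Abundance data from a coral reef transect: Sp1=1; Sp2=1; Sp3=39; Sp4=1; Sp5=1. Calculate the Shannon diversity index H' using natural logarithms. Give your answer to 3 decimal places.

0.438

Total N = 1+1+39+1+1 = 43, so the proportions are 0.02326, 0.02326, 0.90698, 0.02326, 0.02326 (working shown to 5 dp, full precision carried).
Each pᵢ ln pᵢ term: 0.02326×(-3.76120)=-0.08747, 0.02326×(-3.76120)=-0.08747, 0.90698×(-0.09764)=-0.08856, 0.02326×(-3.76120)=-0.08747, 0.02326×(-3.76120)=-0.08747.
Sum = -0.43843, so H' = 0.438.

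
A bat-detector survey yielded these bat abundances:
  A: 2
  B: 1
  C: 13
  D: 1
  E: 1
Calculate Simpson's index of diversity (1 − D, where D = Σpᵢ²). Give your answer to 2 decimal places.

Total N = 2+1+13+1+1 = 18, so the proportions are 0.1111, 0.0556, 0.7222, 0.0556, 0.0556 (working shown to 4 dp, full precision carried).
D = 0.1111² + 0.0556² + 0.7222² + 0.0556² + 0.0556² = 0.0123 + 0.0031 + 0.5216 + 0.0031 + 0.0031 = 0.5432.
So 1 − D = 0.4568, i.e. 0.46 to 2 decimal places.

0.46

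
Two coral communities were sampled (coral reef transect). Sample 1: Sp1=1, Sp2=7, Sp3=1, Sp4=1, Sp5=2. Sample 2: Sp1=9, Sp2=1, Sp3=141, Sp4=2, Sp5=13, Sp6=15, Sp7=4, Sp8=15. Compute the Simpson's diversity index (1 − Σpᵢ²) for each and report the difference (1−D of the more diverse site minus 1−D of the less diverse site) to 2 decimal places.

Sample 1: N=12, proportions 0.08333, 0.58333, 0.08333, 0.08333, 0.16667, giving 1−D = 0.61111 (working shown to 5 dp, full precision carried).
Sample 2: N=200, proportions 0.045, 0.005, 0.705, 0.01, 0.065, 0.075, 0.02, 0.075, giving 1−D = 0.48495.
Difference = |0.61111 − 0.48495| = 0.12616, i.e. 0.13 to 2 decimal places.

0.13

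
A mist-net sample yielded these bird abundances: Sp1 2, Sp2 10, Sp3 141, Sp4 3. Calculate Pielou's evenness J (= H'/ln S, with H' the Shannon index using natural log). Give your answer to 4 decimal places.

0.2881

Total N = 2+10+141+3 = 156, so the proportions are 0.012821, 0.064103, 0.903846, 0.019231 (working shown to 6 dp, full precision carried).
H' = −Σ pᵢ ln pᵢ = −((-0.055855) + (-0.176107) + (-0.091375) + (-0.075985)) = 0.399323.
With S = 4 species, ln S = 1.386294, so J = 0.399323/1.386294 = 0.288051, i.e. 0.2881 to 4 decimal places.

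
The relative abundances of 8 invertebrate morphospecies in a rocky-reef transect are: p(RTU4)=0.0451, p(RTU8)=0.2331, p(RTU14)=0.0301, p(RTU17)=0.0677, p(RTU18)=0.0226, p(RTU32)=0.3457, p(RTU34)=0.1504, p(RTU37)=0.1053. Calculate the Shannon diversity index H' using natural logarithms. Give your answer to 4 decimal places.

Each pᵢ ln pᵢ term (working shown to 6 dp, full precision carried): 0.0451×(-3.098873)=-0.139759, 0.2331×(-1.456288)=-0.339461, 0.0301×(-3.503230)=-0.105447, 0.0677×(-2.692669)=-0.182294, 0.0226×(-3.789805)=-0.085650, 0.3457×(-1.062184)=-0.367197, 0.1504×(-1.894457)=-0.284926, 0.1053×(-2.250942)=-0.237024.
Sum = -1.741758, so H' = 1.7418.

1.7418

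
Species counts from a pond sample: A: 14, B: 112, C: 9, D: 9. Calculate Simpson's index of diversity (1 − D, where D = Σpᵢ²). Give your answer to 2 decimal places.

0.38

Total N = 14+112+9+9 = 144, so the proportions are 0.0972, 0.7778, 0.0625, 0.0625 (working shown to 4 dp, full precision carried).
D = 0.0972² + 0.7778² + 0.0625² + 0.0625² = 0.0095 + 0.6049 + 0.0039 + 0.0039 = 0.6222.
So 1 − D = 0.3778, i.e. 0.38 to 2 decimal places.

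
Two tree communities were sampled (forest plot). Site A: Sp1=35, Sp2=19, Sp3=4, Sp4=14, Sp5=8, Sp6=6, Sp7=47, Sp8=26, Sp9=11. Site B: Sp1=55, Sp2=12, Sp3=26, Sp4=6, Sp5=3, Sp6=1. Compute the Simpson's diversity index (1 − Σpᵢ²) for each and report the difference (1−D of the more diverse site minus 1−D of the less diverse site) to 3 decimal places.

0.197

Site A: N=170, proportions 0.205882, 0.111765, 0.023529, 0.082353, 0.047059, 0.035294, 0.276471, 0.152941, 0.064706, giving 1−D = 0.830311 (working shown to 6 dp, full precision carried).
Site B: N=103, proportions 0.533981, 0.116505, 0.252427, 0.058252, 0.029126, 0.009709, giving 1−D = 0.633236.
Difference = |0.830311 − 0.633236| = 0.197075, i.e. 0.197 to 3 decimal places.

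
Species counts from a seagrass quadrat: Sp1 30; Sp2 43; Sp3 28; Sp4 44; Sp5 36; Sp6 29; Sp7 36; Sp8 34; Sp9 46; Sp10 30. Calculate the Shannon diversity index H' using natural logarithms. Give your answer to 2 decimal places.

Total N = 30+43+28+44+36+29+36+34+46+30 = 356, so the proportions are 0.0843, 0.1208, 0.0787, 0.1236, 0.1011, 0.0815, 0.1011, 0.0955, 0.1292, 0.0843 (working shown to 4 dp, full precision carried).
Each pᵢ ln pᵢ term: 0.0843×(-2.4737)=-0.2085, 0.1208×(-2.1137)=-0.2553, 0.0787×(-2.5427)=-0.2000, 0.1236×(-2.0907)=-0.2584, 0.1011×(-2.2914)=-0.2317, 0.0815×(-2.5076)=-0.2043, 0.1011×(-2.2914)=-0.2317, 0.0955×(-2.3486)=-0.2243, 0.1292×(-2.0463)=-0.2644, 0.0843×(-2.4737)=-0.2085.
Sum = -2.2870, so H' = 2.29.

2.29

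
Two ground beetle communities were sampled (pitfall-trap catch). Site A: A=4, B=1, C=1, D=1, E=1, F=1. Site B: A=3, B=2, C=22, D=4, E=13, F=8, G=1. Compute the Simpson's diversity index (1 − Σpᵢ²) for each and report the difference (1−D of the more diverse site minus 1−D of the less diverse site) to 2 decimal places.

0.01

Site A: N=9, proportions 0.44444, 0.11111, 0.11111, 0.11111, 0.11111, 0.11111, giving 1−D = 0.74074 (working shown to 5 dp, full precision carried).
Site B: N=53, proportions 0.0566, 0.03774, 0.41509, 0.07547, 0.24528, 0.15094, 0.01887, giving 1−D = 0.73407.
Difference = |0.74074 − 0.73407| = 0.00667, i.e. 0.01 to 2 decimal places.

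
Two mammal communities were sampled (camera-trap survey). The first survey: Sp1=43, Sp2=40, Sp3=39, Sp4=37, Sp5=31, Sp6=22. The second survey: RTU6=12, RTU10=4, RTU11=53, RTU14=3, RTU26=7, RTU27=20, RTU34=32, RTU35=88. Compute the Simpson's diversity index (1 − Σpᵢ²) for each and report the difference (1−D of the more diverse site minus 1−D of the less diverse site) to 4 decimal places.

0.0811

The first survey: N=212, proportions 0.20283, 0.188679, 0.183962, 0.174528, 0.146226, 0.103774, giving 1−D = 0.826807 (working shown to 6 dp, full precision carried).
The second survey: N=219, proportions 0.054795, 0.018265, 0.242009, 0.013699, 0.031963, 0.091324, 0.146119, 0.401826, giving 1−D = 0.745731.
Difference = |0.826807 − 0.745731| = 0.081076, i.e. 0.0811 to 4 decimal places.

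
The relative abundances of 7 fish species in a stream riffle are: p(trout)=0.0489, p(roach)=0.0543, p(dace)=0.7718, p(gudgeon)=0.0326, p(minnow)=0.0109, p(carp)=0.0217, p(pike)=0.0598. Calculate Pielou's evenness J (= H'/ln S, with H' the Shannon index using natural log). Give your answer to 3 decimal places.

0.472

H' = −Σ pᵢ ln pᵢ = −((-0.14758) + (-0.15819) + (-0.19992) + (-0.11160) + (-0.04926) + (-0.08312) + (-0.16844)) = 0.91811 (working shown to 5 dp, full precision carried).
With S = 7 species, ln S = 1.94591, so J = 0.91811/1.94591 = 0.47182, i.e. 0.472 to 3 decimal places.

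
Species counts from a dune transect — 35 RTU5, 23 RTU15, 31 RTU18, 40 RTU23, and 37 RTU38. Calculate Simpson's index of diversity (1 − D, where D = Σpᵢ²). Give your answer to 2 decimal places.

0.79

Total N = 35+23+31+40+37 = 166, so the proportions are 0.2108, 0.1386, 0.1867, 0.241, 0.2229 (working shown to 4 dp, full precision carried).
D = 0.2108² + 0.1386² + 0.1867² + 0.241² + 0.2229² = 0.0445 + 0.0192 + 0.0349 + 0.0581 + 0.0497 = 0.2063.
So 1 − D = 0.7937, i.e. 0.79 to 2 decimal places.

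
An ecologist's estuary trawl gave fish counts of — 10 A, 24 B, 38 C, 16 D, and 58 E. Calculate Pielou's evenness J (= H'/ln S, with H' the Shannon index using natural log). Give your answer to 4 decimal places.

0.8946

Total N = 10+24+38+16+58 = 146, so the proportions are 0.068493, 0.164384, 0.260274, 0.109589, 0.39726 (working shown to 6 dp, full precision carried).
H' = −Σ pᵢ ln pᵢ = −((-0.183632) + (-0.296803) + (-0.350334) + (-0.242303) + (-0.366736)) = 1.439808.
With S = 5 species, ln S = 1.609438, so J = 1.439808/1.609438 = 0.894603, i.e. 0.8946 to 4 decimal places.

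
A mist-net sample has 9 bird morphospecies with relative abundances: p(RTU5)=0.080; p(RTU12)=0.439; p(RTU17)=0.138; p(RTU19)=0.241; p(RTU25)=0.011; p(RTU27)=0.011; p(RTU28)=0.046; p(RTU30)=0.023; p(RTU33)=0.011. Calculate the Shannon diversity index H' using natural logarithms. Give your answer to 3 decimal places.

Each pᵢ ln pᵢ term (working shown to 5 dp, full precision carried): 0.08×(-2.52573)=-0.20206, 0.439×(-0.82326)=-0.36141, 0.138×(-1.98050)=-0.27331, 0.241×(-1.42296)=-0.34293, 0.011×(-4.50986)=-0.04961, 0.011×(-4.50986)=-0.04961, 0.046×(-3.07911)=-0.14164, 0.023×(-3.77226)=-0.08676, 0.011×(-4.50986)=-0.04961.
Sum = -1.55694, so H' = 1.557.

1.557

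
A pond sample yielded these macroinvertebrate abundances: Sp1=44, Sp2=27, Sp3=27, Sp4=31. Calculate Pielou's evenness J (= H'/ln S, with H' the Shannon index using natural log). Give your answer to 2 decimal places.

Total N = 44+27+27+31 = 129, so the proportions are 0.3411, 0.2093, 0.2093, 0.2403 (working shown to 4 dp, full precision carried).
H' = −Σ pᵢ ln pᵢ = −((-0.3669) + (-0.3273) + (-0.3273) + (-0.3426)) = 1.3642.
With S = 4 species, ln S = 1.3863, so J = 1.3642/1.3863 = 0.9841, i.e. 0.98 to 2 decimal places.

0.98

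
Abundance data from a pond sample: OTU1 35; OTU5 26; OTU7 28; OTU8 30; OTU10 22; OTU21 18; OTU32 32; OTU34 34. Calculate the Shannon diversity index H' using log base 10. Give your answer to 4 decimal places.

Total N = 35+26+28+30+22+18+32+34 = 225, so the proportions are 0.155556, 0.115556, 0.124444, 0.133333, 0.097778, 0.08, 0.142222, 0.151111 (working shown to 6 dp, full precision carried).
Each pᵢ log₁₀ pᵢ term: 0.155556×(-0.808114)=-0.125707, 0.115556×(-0.937209)=-0.108300, 0.124444×(-0.905024)=-0.112625, 0.133333×(-0.875061)=-0.116675, 0.097778×(-1.009760)=-0.098732, 0.08×(-1.096910)=-0.087753, 0.142222×(-0.847033)=-0.120467, 0.151111×(-0.820704)=-0.124017.
Sum = -0.894276, so H' = 0.8943.

0.8943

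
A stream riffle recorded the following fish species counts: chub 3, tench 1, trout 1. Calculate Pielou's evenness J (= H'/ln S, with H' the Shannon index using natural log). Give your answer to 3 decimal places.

0.865

Total N = 3+1+1 = 5, so the proportions are 0.6, 0.2, 0.2 (working shown to 5 dp, full precision carried).
H' = −Σ pᵢ ln pᵢ = −((-0.30650) + (-0.32189) + (-0.32189)) = 0.95027.
With S = 3 species, ln S = 1.09861, so J = 0.95027/1.09861 = 0.86497, i.e. 0.865 to 3 decimal places.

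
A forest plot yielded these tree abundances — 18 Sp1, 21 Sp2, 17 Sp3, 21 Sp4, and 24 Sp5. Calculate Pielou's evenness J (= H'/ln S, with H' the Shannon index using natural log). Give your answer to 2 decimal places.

Total N = 18+21+17+21+24 = 101, so the proportions are 0.1782, 0.2079, 0.1683, 0.2079, 0.2376 (working shown to 4 dp, full precision carried).
H' = −Σ pᵢ ln pᵢ = −((-0.3074) + (-0.3266) + (-0.2999) + (-0.3266) + (-0.3415)) = 1.6019.
With S = 5 species, ln S = 1.6094, so J = 1.6019/1.6094 = 0.9953, i.e. 1.00 to 2 decimal places.

1.00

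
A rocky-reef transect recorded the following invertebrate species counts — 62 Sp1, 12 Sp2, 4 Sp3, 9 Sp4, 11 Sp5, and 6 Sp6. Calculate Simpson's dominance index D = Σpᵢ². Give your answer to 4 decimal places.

0.3922

Total N = 62+12+4+9+11+6 = 104, so the proportions are 0.596154, 0.115385, 0.038462, 0.086538, 0.105769, 0.057692 (working shown to 6 dp, full precision carried).
D = 0.596154² + 0.115385² + 0.038462² + 0.086538² + 0.105769² + 0.057692² = 0.355399 + 0.013314 + 0.001479 + 0.007489 + 0.011187 + 0.003328 = 0.392197.
To 4 decimal places, D = 0.3922.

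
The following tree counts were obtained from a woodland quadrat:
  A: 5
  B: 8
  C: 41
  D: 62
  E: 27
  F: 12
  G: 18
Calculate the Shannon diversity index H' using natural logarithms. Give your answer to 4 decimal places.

1.6640

Total N = 5+8+41+62+27+12+18 = 173, so the proportions are 0.028902, 0.046243, 0.236994, 0.358382, 0.156069, 0.069364, 0.104046 (working shown to 6 dp, full precision carried).
Each pᵢ ln pᵢ term: 0.028902×(-3.543854)=-0.102424, 0.046243×(-3.073850)=-0.142143, 0.236994×(-1.439720)=-0.341205, 0.358382×(-1.026157)=-0.367756, 0.156069×(-1.857455)=-0.289892, 0.069364×(-2.668385)=-0.185090, 0.104046×(-2.262920)=-0.235448.
Sum = -1.663958, so H' = 1.6640.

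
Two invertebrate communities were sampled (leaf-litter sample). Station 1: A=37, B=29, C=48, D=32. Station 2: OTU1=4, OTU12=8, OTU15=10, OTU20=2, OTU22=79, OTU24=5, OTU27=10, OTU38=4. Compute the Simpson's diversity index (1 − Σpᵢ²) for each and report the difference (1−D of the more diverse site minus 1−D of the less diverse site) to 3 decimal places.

0.181

Station 1: N=146, proportions 0.25342, 0.19863, 0.32877, 0.21918, giving 1−D = 0.74020 (working shown to 5 dp, full precision carried).
Station 2: N=122, proportions 0.03279, 0.06557, 0.08197, 0.01639, 0.64754, 0.04098, 0.08197, 0.03279, giving 1−D = 0.55886.
Difference = |0.74020 − 0.55886| = 0.18134, i.e. 0.181 to 3 decimal places.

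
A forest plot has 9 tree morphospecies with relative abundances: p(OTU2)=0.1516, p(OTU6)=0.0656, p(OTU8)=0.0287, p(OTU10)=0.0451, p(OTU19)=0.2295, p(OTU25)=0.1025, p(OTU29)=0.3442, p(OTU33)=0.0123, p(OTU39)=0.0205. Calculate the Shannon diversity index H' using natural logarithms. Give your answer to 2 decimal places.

Each pᵢ ln pᵢ term (working shown to 4 dp, full precision carried): 0.1516×(-1.8865)=-0.2860, 0.0656×(-2.7242)=-0.1787, 0.0287×(-3.5509)=-0.1019, 0.0451×(-3.0989)=-0.1398, 0.2295×(-1.4719)=-0.3378, 0.1025×(-2.2779)=-0.2335, 0.3442×(-1.0665)=-0.3671, 0.0123×(-4.3982)=-0.0541, 0.0205×(-3.8873)=-0.0797.
Sum = -1.7785, so H' = 1.78.

1.78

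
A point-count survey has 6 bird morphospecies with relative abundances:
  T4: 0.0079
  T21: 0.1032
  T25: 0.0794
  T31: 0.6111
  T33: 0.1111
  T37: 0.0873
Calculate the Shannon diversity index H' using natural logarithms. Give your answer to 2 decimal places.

1.23

Each pᵢ ln pᵢ term (working shown to 4 dp, full precision carried): 0.0079×(-4.8409)=-0.0382, 0.1032×(-2.2711)=-0.2344, 0.0794×(-2.5333)=-0.2011, 0.6111×(-0.4925)=-0.3010, 0.1111×(-2.1973)=-0.2441, 0.0873×(-2.4384)=-0.2129.
Sum = -1.2317, so H' = 1.23.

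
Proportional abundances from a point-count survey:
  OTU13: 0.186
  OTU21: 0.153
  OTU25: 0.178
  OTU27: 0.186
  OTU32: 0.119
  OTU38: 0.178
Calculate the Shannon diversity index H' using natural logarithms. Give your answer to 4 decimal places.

1.7807

Each pᵢ ln pᵢ term (working shown to 6 dp, full precision carried): 0.186×(-1.682009)=-0.312854, 0.153×(-1.877317)=-0.287230, 0.178×(-1.725972)=-0.307223, 0.186×(-1.682009)=-0.312854, 0.119×(-2.128632)=-0.253307, 0.178×(-1.725972)=-0.307223.
Sum = -1.780690, so H' = 1.7807.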